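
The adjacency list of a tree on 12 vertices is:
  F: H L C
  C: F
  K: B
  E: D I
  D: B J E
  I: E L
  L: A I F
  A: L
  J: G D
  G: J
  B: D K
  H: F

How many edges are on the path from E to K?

The path is E–D–B–K, which has 3 edges.

3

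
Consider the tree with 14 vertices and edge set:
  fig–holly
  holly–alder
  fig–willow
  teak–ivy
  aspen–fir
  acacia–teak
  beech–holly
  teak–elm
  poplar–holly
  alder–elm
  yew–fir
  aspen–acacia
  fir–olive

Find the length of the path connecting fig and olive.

8

Walking from fig: fig–holly–alder–elm–teak–acacia–aspen–fir–olive. Length 8.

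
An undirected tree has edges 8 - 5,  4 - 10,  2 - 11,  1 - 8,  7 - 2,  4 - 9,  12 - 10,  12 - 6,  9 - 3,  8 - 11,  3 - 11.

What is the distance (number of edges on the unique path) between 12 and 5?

7

The path is 12 - 10 - 4 - 9 - 3 - 11 - 8 - 5, which has 7 edges.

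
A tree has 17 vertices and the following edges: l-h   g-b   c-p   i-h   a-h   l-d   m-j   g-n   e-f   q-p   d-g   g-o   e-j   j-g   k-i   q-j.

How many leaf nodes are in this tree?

The leaves are a, b, c, f, k, m, n, o.
That is 8 leaves.

8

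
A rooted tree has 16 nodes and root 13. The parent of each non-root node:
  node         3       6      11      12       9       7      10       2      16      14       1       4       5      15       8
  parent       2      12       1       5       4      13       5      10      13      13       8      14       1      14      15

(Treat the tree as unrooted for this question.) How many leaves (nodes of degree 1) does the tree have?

6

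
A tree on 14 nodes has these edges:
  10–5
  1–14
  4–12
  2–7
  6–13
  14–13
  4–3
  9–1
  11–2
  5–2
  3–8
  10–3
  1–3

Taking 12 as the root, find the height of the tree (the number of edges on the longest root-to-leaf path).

6

The longest root-to-leaf path is 12 – 4 – 3 – 10 – 5 – 2 – 7 (6 edges).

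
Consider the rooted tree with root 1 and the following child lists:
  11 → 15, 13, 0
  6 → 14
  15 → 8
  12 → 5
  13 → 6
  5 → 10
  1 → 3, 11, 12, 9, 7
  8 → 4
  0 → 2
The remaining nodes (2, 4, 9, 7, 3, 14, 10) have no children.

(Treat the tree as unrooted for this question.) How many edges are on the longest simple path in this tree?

7

A longest path is 10-5-12-1-11-15-8-4, with 7 edges.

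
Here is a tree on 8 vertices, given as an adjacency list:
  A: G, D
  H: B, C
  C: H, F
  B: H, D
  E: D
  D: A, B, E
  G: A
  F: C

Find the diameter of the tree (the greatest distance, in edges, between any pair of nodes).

A longest path is G-A-D-B-H-C-F, with 6 edges.

6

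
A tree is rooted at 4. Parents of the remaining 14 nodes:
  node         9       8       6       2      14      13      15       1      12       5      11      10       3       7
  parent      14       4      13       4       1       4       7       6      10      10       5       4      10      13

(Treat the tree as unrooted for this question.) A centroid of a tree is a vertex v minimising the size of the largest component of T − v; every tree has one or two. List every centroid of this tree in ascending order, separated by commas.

4

If 4 is removed the pieces have sizes 7, 5, 1, 1, all ≤ ⌊15/2⌋ = 7.
Every other node leaves some component of size > 7, so the centroid is unique.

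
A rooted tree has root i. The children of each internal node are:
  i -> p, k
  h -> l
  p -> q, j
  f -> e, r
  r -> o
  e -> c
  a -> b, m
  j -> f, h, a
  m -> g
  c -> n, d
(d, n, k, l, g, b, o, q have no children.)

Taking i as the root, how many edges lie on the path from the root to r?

Path from i to r: i – p – j – f – r, which has 4 edges.

4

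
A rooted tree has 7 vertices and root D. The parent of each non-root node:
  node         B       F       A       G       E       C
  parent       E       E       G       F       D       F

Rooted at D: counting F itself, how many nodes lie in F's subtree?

F's subtree: {F, C, G, A}, size 4.

4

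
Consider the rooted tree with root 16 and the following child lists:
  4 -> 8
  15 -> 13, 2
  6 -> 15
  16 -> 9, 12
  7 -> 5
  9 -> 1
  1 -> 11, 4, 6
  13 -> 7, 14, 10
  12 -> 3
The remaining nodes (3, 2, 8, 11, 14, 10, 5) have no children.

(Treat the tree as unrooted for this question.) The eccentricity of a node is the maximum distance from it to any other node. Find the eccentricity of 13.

The node farthest from 13 is 3, via 13–15–6–1–9–16–12–3 — 7 edges.

7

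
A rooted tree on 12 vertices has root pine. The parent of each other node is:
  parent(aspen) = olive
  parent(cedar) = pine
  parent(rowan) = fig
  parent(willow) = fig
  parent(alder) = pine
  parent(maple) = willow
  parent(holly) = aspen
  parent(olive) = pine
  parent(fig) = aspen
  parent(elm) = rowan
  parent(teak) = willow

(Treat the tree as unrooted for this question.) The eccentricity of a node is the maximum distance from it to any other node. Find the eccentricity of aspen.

3

A farthest node from aspen is maple (teak, cedar, elm, alder also at distance 3).
The path aspen-fig-willow-maple has 3 edges.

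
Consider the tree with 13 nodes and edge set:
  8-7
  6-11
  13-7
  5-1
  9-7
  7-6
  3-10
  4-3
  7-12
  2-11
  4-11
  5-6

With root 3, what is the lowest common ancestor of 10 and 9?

3

10's ancestor chain is 10, 3 and 9's is 9, 7, 6, 11, 4, 3; they first meet at 3.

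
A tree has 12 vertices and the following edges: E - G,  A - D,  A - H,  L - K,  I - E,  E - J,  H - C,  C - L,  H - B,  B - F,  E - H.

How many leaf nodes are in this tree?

6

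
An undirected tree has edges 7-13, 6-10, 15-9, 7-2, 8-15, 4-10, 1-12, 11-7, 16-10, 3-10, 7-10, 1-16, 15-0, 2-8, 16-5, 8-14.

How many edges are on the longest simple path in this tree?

8

A longest path is 12-1-16-10-7-2-8-15-9, with 8 edges.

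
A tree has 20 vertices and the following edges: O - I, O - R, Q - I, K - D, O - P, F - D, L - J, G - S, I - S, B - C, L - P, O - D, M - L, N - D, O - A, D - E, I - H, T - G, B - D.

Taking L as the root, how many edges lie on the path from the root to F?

4

L–P–O–D–F — 4 edges.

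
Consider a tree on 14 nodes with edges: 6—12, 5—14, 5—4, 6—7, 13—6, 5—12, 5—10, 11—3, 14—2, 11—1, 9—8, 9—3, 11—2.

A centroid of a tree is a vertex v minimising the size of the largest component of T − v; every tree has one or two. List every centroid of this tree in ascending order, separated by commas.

If 14 is removed the pieces have sizes 7, 6, all ≤ ⌊14/2⌋ = 7.
Its neighbour 5 also leaves a largest component of size 7, so both are centroids.

5, 14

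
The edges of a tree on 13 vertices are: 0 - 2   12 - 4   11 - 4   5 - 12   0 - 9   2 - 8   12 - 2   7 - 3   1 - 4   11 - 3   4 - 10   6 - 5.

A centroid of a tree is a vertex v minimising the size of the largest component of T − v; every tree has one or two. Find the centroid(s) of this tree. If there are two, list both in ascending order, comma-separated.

Delete 12: the remaining components have sizes 6, 4, 2. Max 6 ≤ 6, so 12 is a centroid.
Every other node leaves some component of size > 6, so the centroid is unique.

12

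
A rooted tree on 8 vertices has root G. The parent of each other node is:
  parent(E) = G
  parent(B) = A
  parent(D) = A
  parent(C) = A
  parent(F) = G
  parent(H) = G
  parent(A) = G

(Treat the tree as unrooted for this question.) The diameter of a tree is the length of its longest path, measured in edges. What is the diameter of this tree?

Starting from F, a farthest node is B at distance 3.
One longest path: F-G-A-B.
So the diameter is 3.

3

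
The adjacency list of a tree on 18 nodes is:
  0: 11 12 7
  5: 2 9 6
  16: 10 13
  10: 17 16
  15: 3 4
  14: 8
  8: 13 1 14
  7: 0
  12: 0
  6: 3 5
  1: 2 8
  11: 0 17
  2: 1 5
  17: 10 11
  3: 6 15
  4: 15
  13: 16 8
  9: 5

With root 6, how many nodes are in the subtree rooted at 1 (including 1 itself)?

Descendants of 1 (including itself): 1, 8, 13, 14, 16, 10, 17, 11, 0, 12, 7. That's 11.

11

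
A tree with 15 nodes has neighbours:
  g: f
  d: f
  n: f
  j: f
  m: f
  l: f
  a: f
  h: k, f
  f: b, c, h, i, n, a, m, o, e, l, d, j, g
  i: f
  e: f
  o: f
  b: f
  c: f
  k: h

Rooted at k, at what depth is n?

3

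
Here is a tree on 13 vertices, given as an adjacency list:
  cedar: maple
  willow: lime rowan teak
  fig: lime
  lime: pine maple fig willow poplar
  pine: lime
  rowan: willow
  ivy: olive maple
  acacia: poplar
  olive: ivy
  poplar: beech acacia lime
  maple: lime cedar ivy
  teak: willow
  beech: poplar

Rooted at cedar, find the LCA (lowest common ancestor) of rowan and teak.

willow

rowan's ancestor chain is rowan, willow, lime, maple, cedar and teak's is teak, willow, lime, maple, cedar; they first meet at willow.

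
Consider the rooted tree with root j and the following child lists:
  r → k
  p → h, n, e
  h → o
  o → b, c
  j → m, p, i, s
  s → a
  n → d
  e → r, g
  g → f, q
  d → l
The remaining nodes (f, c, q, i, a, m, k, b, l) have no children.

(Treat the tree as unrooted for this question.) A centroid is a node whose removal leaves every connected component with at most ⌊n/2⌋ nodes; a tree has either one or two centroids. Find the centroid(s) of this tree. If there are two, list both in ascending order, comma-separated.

p

If p is removed the pieces have sizes 6, 5, 4, 3, all ≤ ⌊19/2⌋ = 9.
Every other node leaves some component of size > 9, so the centroid is unique.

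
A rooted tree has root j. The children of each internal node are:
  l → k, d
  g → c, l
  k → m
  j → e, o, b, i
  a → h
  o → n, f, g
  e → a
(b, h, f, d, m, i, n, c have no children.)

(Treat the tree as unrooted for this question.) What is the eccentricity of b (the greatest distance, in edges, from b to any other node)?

Distances from b peak at 6, attained at m.
b-j-o-g-l-k-m

6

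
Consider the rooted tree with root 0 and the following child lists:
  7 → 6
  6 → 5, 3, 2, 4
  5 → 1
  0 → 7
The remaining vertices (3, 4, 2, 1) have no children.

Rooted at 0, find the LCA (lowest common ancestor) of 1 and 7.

7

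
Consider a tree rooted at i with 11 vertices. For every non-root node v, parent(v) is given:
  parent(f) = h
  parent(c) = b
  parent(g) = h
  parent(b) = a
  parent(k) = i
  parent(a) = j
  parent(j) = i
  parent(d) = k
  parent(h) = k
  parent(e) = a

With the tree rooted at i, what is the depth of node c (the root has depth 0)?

i – j – a – b – c — 4 edges.

4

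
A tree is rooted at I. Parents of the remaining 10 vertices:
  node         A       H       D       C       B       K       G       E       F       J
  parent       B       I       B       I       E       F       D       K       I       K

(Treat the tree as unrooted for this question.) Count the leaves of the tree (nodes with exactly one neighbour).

The leaves are A, C, G, H, J.
That is 5 leaves.

5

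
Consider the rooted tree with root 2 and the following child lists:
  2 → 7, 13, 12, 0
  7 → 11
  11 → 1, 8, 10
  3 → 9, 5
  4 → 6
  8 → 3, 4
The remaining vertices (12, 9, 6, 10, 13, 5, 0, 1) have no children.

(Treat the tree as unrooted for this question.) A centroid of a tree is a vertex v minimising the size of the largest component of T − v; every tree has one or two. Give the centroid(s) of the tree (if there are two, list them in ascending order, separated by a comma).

If 11 is removed the pieces have sizes 6, 5, 1, 1, all ≤ ⌊14/2⌋ = 7.
No neighbour of 11 does as well, so 11 is the unique centroid.

11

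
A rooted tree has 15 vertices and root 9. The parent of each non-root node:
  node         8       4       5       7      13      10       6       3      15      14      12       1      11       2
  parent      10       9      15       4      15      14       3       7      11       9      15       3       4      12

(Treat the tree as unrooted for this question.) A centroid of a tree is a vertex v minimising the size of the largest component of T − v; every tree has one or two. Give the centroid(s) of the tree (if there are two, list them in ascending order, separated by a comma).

4

Delete 4: the remaining components have sizes 6, 4, 4. Max 6 ≤ 7, so 4 is a centroid.
Every other node leaves some component of size > 7, so the centroid is unique.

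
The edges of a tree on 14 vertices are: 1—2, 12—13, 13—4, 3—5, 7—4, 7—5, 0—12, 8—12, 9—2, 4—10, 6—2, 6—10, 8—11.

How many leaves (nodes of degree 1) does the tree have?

5

Degree-1 nodes: 0, 1, 3, 9, 11 — 5 of them.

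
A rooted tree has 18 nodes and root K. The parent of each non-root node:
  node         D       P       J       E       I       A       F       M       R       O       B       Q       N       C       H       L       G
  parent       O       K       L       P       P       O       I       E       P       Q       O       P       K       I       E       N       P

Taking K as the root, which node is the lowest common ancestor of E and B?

Ancestors of E (toward the root): E, P, K.
Ancestors of B: B, O, Q, P, K.
The deepest node appearing in both lists is P.

P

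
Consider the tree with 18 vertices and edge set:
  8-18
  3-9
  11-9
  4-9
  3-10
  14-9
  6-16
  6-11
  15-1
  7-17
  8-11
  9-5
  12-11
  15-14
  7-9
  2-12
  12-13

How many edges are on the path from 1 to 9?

Walking from 1: 1 - 15 - 14 - 9. Length 3.

3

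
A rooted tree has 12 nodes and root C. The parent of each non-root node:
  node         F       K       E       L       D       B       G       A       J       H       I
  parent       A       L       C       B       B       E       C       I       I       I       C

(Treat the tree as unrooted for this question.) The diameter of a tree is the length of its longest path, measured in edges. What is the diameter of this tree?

Starting from K, a farthest node is F at distance 7.
One longest path: K–L–B–E–C–I–A–F.
So the diameter is 7.

7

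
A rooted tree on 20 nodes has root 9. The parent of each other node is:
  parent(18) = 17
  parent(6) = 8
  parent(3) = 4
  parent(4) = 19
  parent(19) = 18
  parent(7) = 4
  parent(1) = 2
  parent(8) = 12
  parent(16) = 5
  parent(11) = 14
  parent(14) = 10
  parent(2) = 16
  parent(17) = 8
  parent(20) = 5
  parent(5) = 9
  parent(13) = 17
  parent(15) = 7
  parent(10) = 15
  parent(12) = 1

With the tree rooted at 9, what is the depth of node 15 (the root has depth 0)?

12

Path from 9 to 15: 9 – 5 – 16 – 2 – 1 – 12 – 8 – 17 – 18 – 19 – 4 – 7 – 15, which has 12 edges.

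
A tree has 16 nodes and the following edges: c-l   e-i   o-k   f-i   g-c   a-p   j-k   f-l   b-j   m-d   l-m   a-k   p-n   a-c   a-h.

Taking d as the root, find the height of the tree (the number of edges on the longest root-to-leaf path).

b sits deepest: d → m → l → c → a → k → j → b — 7 edges from the root.

7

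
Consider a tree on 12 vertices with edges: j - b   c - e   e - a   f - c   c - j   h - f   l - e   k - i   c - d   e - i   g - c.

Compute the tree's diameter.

5

BFS from k reaches h last, at distance 5; BFS from h confirms no node is farther.
Path: k-i-e-c-f-h.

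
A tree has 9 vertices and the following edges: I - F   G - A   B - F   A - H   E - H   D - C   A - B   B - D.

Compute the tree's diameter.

BFS from C reaches E last, at distance 5; BFS from E confirms no node is farther.
Path: C – D – B – A – H – E.

5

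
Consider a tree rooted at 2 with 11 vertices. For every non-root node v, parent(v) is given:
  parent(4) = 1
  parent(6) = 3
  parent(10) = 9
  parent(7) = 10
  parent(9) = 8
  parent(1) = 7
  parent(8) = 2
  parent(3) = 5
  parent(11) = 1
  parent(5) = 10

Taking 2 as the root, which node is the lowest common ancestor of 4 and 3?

Path 4→root: 4 1 7 10 9 8 2; path 3→root: 3 5 10 9 8 2.
First common node: 10.

10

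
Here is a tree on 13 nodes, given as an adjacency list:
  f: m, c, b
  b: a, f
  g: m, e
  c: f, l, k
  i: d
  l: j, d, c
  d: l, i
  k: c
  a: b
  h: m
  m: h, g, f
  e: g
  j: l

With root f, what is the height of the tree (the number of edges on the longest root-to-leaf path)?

A deepest node is i, reached by f-c-l-d-i.
That path has 4 edges, so the height is 4.

4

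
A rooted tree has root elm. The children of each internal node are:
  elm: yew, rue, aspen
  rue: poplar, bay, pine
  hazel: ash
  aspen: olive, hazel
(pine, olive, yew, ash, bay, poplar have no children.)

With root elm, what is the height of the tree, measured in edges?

The longest root-to-leaf path is elm – aspen – hazel – ash (3 edges).

3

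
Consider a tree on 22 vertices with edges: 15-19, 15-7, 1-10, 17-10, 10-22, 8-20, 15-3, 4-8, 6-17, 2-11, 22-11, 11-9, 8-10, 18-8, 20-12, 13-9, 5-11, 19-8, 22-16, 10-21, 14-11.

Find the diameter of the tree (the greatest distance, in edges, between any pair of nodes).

8

Starting from 7, a farthest node is 13 at distance 8.
One longest path: 7–15–19–8–10–22–11–9–13.
So the diameter is 8.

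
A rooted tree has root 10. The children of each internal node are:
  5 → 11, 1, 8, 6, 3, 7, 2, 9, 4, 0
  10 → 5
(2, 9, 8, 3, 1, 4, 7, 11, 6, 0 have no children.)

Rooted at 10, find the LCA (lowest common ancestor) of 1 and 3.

Path 1→root: 1 5 10; path 3→root: 3 5 10.
First common node: 5.

5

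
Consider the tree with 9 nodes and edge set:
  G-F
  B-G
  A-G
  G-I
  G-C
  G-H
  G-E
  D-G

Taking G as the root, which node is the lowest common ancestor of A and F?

G

Path A→root: A G; path F→root: F G.
First common node: G.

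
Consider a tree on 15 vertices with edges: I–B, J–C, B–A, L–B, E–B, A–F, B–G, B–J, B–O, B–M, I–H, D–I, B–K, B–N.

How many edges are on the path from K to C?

3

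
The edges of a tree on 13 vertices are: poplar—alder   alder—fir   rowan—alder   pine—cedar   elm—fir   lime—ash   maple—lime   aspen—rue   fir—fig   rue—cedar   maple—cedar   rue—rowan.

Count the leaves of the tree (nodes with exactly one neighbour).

Degree-1 nodes: ash, aspen, elm, fig, pine, poplar — 6 of them.

6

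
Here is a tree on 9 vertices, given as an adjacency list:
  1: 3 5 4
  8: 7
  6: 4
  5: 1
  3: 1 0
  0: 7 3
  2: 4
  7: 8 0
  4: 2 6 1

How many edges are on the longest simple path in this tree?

6

BFS from 6 reaches 8 last, at distance 6; BFS from 8 confirms no node is farther.
Path: 6 - 4 - 1 - 3 - 0 - 7 - 8.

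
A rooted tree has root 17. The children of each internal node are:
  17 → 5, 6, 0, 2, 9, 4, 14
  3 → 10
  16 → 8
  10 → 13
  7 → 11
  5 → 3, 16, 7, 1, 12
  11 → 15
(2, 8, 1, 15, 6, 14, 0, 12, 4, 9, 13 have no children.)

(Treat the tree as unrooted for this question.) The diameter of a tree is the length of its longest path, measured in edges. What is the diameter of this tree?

6

BFS from 15 reaches 13 last, at distance 6; BFS from 13 confirms no node is farther.
Path: 15–11–7–5–3–10–13.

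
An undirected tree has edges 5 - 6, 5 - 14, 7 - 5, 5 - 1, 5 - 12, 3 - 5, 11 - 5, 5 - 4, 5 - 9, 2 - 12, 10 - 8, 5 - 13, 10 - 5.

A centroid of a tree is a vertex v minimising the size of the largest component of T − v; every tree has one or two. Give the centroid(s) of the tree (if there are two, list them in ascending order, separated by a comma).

5

Delete 5: the remaining components have sizes 2, 2, 1, 1, 1, 1, 1, 1, 1, 1, 1. Max 2 ≤ 7, so 5 is a centroid.
No neighbour of 5 does as well, so 5 is the unique centroid.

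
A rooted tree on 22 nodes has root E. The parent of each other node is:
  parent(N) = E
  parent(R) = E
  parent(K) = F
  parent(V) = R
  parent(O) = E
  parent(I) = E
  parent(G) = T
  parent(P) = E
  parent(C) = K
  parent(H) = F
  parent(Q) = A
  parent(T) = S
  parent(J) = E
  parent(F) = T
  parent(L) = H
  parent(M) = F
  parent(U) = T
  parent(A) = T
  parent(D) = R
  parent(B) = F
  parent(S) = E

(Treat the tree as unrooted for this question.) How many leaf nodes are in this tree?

14

The leaves are B, C, D, G, I, J, L, M, N, O, P, Q, U, V.
That is 14 leaves.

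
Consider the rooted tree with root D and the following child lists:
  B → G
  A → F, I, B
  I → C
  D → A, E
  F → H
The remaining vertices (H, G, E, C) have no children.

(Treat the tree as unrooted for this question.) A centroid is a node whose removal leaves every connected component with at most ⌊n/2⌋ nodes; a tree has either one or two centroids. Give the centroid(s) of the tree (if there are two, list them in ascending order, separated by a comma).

Delete A: the remaining components have sizes 2, 2, 2, 2. Max 2 ≤ 4, so A is a centroid.
No neighbour of A does as well, so A is the unique centroid.

A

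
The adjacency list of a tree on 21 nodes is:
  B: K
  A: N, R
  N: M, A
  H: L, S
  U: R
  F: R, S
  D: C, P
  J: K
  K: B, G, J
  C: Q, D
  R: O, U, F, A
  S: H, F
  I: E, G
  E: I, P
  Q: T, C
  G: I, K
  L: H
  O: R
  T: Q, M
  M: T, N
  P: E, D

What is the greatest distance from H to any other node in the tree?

A farthest node from H is J (B also at distance 16).
The path H – S – F – R – A – N – M – T – Q – C – D – P – E – I – G – K – J has 16 edges.

16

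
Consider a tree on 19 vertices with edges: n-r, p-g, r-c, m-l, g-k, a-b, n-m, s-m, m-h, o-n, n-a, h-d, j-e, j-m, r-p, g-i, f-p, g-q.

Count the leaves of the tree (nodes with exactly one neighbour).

11

Degree-1 nodes: b, c, d, e, f, i, k, l, o, q, s — 11 of them.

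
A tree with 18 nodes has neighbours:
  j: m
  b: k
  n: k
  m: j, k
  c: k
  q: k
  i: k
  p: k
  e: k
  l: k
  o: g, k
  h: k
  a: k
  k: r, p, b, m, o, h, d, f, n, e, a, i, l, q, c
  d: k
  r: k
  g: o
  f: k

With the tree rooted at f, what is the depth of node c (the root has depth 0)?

2

Path from f to c: f–k–c, which has 2 edges.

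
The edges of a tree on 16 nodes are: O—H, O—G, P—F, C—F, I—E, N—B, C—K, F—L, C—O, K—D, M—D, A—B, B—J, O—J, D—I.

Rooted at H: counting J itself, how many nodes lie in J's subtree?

J's subtree: {J, B, N, A}, size 4.

4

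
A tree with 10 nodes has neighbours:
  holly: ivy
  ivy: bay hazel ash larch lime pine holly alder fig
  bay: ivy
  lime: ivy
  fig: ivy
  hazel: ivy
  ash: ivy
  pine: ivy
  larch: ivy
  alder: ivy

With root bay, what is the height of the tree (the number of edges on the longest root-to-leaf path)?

The longest root-to-leaf path is bay – ivy – larch (2 edges).

2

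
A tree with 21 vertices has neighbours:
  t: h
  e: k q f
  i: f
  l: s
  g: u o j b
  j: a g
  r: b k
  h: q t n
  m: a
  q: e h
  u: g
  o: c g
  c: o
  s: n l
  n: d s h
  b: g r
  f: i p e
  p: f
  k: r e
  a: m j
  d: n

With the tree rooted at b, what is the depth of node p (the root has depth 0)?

Path from b to p: b – r – k – e – f – p, which has 5 edges.

5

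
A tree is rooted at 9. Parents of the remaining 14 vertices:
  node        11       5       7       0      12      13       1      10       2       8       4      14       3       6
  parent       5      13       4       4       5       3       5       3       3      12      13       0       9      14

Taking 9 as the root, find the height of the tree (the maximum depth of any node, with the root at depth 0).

6

A deepest node is 6, reached by 9 – 3 – 13 – 4 – 0 – 14 – 6.
That path has 6 edges, so the height is 6.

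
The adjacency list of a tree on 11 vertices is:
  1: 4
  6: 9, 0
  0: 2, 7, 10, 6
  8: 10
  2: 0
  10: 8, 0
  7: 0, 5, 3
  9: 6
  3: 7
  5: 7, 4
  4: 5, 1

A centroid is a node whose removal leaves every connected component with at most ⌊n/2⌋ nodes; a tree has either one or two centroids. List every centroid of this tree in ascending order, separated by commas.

0

Delete 0: the remaining components have sizes 5, 2, 2, 1. Max 5 ≤ 5, so 0 is a centroid.
No neighbour of 0 does as well, so 0 is the unique centroid.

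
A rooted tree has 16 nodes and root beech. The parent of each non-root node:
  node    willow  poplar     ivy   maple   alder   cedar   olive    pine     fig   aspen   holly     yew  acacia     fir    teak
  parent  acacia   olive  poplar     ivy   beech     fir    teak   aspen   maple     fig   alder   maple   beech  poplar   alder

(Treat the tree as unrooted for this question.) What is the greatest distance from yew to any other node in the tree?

A farthest node from yew is willow.
The path yew – maple – ivy – poplar – olive – teak – alder – beech – acacia – willow has 9 edges.

9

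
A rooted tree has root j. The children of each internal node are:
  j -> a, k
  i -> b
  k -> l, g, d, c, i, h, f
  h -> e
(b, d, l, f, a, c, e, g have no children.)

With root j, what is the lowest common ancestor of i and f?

i's ancestor chain is i, k, j and f's is f, k, j; they first meet at k.

k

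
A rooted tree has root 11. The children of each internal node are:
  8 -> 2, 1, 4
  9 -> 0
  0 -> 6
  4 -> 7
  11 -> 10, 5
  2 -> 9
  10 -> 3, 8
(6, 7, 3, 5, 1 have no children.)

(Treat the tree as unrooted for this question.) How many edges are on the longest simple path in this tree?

7

BFS from 5 reaches 6 last, at distance 7; BFS from 6 confirms no node is farther.
Path: 5-11-10-8-2-9-0-6.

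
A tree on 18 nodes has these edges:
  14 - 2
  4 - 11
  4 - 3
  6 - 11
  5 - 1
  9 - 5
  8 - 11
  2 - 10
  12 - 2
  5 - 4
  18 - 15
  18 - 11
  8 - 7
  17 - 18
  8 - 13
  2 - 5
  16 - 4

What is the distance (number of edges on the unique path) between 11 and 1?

The path is 11 – 4 – 5 – 1, which has 3 edges.

3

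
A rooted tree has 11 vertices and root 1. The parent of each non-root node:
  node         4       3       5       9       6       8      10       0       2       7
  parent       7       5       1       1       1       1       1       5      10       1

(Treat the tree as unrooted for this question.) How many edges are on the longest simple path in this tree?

4

BFS from 4 reaches 2 last, at distance 4; BFS from 2 confirms no node is farther.
Path: 4–7–1–10–2.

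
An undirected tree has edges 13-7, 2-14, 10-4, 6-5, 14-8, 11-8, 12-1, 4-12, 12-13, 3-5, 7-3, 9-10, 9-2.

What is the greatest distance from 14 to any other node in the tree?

10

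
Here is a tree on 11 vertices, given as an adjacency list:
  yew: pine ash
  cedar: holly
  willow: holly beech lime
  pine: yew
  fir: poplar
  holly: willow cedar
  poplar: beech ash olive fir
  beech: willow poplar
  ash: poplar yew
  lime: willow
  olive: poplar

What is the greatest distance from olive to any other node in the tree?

5

Distances from olive peak at 5, attained at cedar.
olive – poplar – beech – willow – holly – cedar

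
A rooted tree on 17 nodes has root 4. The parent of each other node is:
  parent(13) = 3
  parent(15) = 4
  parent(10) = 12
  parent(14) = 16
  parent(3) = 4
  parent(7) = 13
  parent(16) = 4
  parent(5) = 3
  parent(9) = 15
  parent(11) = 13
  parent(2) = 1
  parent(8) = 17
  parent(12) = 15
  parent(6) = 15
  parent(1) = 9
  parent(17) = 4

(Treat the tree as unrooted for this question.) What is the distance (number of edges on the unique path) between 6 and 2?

4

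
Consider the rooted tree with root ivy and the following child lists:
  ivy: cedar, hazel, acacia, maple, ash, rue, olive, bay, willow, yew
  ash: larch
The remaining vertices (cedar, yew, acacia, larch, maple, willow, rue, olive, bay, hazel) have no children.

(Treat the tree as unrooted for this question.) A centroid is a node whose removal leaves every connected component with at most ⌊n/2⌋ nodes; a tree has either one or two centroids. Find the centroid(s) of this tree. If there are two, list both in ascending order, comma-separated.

Delete ivy: the remaining components have sizes 2, 1, 1, 1, 1, 1, 1, 1, 1, 1. Max 2 ≤ 6, so ivy is a centroid.
Every other node leaves some component of size > 6, so the centroid is unique.

ivy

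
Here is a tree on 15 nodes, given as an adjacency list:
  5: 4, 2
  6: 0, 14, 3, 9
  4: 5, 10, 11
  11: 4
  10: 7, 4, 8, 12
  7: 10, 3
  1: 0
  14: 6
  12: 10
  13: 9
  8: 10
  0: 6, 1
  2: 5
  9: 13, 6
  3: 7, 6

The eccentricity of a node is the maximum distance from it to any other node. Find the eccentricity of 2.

8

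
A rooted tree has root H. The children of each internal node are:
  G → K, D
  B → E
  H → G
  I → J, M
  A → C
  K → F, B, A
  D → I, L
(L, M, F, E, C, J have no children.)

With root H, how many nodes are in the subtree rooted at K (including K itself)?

6

Descendants of K (including itself): K, B, A, F, E, C. That's 6.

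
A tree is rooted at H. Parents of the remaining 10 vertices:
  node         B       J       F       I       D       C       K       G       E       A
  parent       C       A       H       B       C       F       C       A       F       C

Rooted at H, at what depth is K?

Path from H to K: H → F → C → K, which has 3 edges.

3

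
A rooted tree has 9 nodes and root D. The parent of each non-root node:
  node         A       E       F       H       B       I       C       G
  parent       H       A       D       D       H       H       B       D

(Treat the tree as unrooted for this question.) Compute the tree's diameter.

Starting from E, a farthest node is C at distance 4.
One longest path: E-A-H-B-C.
So the diameter is 4.

4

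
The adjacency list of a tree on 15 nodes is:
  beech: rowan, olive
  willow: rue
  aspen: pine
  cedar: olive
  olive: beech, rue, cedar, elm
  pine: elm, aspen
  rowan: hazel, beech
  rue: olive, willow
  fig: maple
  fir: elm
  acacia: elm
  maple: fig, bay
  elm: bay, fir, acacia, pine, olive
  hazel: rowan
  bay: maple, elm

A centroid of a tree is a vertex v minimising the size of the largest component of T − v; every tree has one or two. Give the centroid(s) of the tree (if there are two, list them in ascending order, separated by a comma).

elm

Removing elm splits the tree into components of sizes 7, 3, 2, 1, 1; the largest is 7 ≤ ⌊15/2⌋ = 7.
No neighbour of elm does as well, so elm is the unique centroid.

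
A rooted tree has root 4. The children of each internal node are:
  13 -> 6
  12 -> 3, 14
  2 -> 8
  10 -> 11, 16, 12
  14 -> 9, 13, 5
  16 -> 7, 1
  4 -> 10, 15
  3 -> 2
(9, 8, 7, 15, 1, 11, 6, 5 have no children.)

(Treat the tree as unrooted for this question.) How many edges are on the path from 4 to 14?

3

4–10–12–14: 3 edges.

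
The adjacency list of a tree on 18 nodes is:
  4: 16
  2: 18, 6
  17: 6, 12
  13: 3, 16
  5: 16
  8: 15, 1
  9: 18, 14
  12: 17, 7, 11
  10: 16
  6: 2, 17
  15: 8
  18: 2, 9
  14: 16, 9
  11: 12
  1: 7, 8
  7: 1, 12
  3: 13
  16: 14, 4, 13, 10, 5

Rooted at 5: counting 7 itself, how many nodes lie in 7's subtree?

4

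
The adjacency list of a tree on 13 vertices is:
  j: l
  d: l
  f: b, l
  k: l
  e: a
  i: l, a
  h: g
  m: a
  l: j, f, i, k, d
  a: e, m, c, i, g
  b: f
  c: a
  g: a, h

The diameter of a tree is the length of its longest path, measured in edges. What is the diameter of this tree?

6

Starting from b, a farthest node is h at distance 6.
One longest path: b–f–l–i–a–g–h.
So the diameter is 6.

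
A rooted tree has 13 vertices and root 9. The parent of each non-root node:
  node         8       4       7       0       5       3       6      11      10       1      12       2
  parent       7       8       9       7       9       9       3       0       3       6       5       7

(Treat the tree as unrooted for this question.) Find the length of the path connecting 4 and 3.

Walking from 4: 4 – 8 – 7 – 9 – 3. Length 4.

4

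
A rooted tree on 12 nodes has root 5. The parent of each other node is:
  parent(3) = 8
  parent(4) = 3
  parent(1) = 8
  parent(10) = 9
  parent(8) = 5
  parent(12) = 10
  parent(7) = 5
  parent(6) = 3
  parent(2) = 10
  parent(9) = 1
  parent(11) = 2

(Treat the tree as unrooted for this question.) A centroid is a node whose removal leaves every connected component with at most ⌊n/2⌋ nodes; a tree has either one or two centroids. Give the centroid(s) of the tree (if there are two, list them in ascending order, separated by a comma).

1, 8

Removing 8 splits the tree into components of sizes 6, 3, 2; the largest is 6 ≤ ⌊12/2⌋ = 6.
1 is adjacent to 8 and is also a centroid (the largest component after removing it is likewise 6).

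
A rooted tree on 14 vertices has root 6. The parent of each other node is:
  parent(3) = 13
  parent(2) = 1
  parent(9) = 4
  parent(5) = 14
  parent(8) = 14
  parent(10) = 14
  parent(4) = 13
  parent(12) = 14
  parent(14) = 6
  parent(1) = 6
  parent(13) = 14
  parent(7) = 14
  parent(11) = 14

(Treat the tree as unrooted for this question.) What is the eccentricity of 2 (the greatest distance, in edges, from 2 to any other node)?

6

The node farthest from 2 is 9, via 2 – 1 – 6 – 14 – 13 – 4 – 9 — 6 edges.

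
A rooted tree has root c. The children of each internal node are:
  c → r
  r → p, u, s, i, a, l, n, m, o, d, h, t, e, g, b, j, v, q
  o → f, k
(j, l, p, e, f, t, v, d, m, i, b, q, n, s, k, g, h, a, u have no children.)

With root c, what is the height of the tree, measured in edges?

3

The longest root-to-leaf path is c → r → o → f (3 edges).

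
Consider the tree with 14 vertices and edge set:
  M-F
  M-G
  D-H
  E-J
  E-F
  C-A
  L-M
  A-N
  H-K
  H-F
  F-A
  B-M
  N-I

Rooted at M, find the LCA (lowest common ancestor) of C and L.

M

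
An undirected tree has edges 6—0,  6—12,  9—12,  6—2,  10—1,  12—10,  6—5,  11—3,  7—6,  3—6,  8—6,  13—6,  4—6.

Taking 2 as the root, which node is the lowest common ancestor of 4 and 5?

6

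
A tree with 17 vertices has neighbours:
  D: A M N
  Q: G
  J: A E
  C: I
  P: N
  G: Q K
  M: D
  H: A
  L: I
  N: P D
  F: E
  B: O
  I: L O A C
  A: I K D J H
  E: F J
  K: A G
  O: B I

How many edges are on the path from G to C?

4

G–K–A–I–C: 4 edges.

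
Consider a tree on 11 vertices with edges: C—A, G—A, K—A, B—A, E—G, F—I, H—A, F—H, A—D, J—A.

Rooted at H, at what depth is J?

2

H → A → J — 2 edges.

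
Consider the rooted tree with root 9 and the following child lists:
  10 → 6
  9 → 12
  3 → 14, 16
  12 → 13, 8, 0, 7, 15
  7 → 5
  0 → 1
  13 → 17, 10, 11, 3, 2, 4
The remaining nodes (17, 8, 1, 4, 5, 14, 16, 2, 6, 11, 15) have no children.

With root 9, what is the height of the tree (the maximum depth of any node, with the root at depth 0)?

A deepest node is 6, reached by 9-12-13-10-6.
That path has 4 edges, so the height is 4.

4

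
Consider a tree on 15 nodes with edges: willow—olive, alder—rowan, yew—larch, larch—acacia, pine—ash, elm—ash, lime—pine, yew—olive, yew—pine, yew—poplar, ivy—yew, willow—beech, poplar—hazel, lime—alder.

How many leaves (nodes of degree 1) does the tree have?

Degree-1 nodes: acacia, beech, elm, hazel, ivy, rowan — 6 of them.

6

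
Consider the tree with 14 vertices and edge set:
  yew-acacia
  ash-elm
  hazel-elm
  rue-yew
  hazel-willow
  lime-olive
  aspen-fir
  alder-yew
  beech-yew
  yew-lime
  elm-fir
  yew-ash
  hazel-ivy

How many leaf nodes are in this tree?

8

Degree-1 nodes: acacia, alder, aspen, beech, ivy, olive, rue, willow — 8 of them.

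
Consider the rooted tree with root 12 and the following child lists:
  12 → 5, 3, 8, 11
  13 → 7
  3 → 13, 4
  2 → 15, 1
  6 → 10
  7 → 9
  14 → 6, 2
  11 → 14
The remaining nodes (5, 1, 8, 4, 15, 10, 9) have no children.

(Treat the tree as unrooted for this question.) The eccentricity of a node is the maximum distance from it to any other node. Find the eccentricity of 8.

Distances from 8 peak at 5, attained at 1 (15, 10, 9 also at distance 5).
8 – 12 – 11 – 14 – 2 – 1

5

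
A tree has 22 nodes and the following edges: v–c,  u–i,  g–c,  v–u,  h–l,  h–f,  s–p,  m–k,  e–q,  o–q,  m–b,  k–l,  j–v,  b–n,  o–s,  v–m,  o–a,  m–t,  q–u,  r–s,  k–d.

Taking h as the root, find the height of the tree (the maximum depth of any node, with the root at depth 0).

The longest root-to-leaf path is h-l-k-m-v-u-q-o-s-r (9 edges).

9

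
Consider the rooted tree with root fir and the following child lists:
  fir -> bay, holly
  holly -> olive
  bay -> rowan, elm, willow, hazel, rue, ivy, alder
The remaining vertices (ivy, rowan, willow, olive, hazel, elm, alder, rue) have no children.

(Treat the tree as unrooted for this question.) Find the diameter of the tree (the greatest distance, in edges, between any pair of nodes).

4

BFS from olive reaches ivy last, at distance 4; BFS from ivy confirms no node is farther.
Path: olive–holly–fir–bay–ivy.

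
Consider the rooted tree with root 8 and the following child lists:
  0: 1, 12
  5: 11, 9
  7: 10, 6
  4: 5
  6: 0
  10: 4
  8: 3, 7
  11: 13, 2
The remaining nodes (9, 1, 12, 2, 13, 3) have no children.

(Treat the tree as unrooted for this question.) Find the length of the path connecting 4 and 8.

3

Walking from 4: 4–10–7–8. Length 3.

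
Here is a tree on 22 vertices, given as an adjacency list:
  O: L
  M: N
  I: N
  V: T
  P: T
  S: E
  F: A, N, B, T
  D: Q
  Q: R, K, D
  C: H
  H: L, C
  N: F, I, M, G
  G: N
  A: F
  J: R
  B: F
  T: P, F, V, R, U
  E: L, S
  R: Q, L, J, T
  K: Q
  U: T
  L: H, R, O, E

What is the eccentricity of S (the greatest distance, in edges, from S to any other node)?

Distances from S peak at 7, attained at M (I, G also at distance 7).
S – E – L – R – T – F – N – M

7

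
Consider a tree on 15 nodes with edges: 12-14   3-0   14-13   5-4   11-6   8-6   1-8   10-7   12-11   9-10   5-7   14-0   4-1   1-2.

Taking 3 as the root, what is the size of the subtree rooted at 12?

11

12's subtree: {12, 11, 6, 8, 1, 2, 4, 5, 7, 10, 9}, size 11.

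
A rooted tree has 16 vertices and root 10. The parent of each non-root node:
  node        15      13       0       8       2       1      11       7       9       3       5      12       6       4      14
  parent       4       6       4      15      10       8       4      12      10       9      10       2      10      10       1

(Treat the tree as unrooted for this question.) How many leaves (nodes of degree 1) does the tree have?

7

Degree-1 nodes: 0, 3, 5, 7, 11, 13, 14 — 7 of them.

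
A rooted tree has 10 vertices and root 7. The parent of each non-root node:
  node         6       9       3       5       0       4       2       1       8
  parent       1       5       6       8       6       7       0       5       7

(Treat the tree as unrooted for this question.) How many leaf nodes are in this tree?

4

The leaves are 2, 3, 4, 9.
That is 4 leaves.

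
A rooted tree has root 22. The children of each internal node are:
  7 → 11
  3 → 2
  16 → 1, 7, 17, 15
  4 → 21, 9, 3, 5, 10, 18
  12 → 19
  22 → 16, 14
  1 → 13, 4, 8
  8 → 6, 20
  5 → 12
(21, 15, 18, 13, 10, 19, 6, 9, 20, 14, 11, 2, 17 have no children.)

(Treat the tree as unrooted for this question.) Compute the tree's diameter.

7

Starting from 14, a farthest node is 19 at distance 7.
One longest path: 14 - 22 - 16 - 1 - 4 - 5 - 12 - 19.
So the diameter is 7.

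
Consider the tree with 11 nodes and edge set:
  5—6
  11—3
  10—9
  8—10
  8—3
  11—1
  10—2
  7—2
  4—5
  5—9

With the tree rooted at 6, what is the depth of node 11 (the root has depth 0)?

Climbing from 11 to the root: 11 → 3 → 8 → 10 → 9 → 5 → 6. That's 6 steps.

6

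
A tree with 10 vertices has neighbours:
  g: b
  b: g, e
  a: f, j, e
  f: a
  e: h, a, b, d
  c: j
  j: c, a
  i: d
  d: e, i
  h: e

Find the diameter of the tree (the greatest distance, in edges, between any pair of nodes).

5

BFS from c reaches g last, at distance 5; BFS from g confirms no node is farther.
Path: c-j-a-e-b-g.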